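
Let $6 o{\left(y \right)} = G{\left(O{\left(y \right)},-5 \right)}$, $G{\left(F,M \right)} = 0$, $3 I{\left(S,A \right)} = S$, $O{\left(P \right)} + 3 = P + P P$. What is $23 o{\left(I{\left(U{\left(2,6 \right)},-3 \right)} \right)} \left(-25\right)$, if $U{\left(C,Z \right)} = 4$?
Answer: $0$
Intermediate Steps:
$O{\left(P \right)} = -3 + P + P^{2}$ ($O{\left(P \right)} = -3 + \left(P + P P\right) = -3 + \left(P + P^{2}\right) = -3 + P + P^{2}$)
$I{\left(S,A \right)} = \frac{S}{3}$
$o{\left(y \right)} = 0$ ($o{\left(y \right)} = \frac{1}{6} \cdot 0 = 0$)
$23 o{\left(I{\left(U{\left(2,6 \right)},-3 \right)} \right)} \left(-25\right) = 23 \cdot 0 \left(-25\right) = 0 \left(-25\right) = 0$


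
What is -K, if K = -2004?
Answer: 2004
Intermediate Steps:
-K = -1*(-2004) = 2004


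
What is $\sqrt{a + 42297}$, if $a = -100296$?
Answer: $i \sqrt{57999} \approx 240.83 i$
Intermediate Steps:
$\sqrt{a + 42297} = \sqrt{-100296 + 42297} = \sqrt{-57999} = i \sqrt{57999}$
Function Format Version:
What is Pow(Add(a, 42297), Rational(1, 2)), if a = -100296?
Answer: Mul(I, Pow(57999, Rational(1, 2))) ≈ Mul(240.83, I)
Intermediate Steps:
Pow(Add(a, 42297), Rational(1, 2)) = Pow(Add(-100296, 42297), Rational(1, 2)) = Pow(-57999, Rational(1, 2)) = Mul(I, Pow(57999, Rational(1, 2)))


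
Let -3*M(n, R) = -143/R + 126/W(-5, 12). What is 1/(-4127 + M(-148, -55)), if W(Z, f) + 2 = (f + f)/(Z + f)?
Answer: -15/62359 ≈ -0.00024054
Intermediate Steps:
W(Z, f) = -2 + 2*f/(Z + f) (W(Z, f) = -2 + (f + f)/(Z + f) = -2 + (2*f)/(Z + f) = -2 + 2*f/(Z + f))
M(n, R) = -147/5 + 143/(3*R) (M(n, R) = -(-143/R + 126/((-2*(-5)/(-5 + 12))))/3 = -(-143/R + 126/((-2*(-5)/7)))/3 = -(-143/R + 126/((-2*(-5)*1/7)))/3 = -(-143/R + 126/(10/7))/3 = -(-143/R + 126*(7/10))/3 = -(-143/R + 441/5)/3 = -(441/5 - 143/R)/3 = -147/5 + 143/(3*R))
1/(-4127 + M(-148, -55)) = 1/(-4127 + (1/15)*(715 - 441*(-55))/(-55)) = 1/(-4127 + (1/15)*(-1/55)*(715 + 24255)) = 1/(-4127 + (1/15)*(-1/55)*24970) = 1/(-4127 - 454/15) = 1/(-62359/15) = -15/62359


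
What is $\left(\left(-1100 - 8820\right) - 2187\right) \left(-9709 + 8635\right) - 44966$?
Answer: $12957952$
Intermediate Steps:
$\left(\left(-1100 - 8820\right) - 2187\right) \left(-9709 + 8635\right) - 44966 = \left(\left(-1100 - 8820\right) - 2187\right) \left(-1074\right) - 44966 = \left(-9920 - 2187\right) \left(-1074\right) - 44966 = \left(-12107\right) \left(-1074\right) - 44966 = 13002918 - 44966 = 12957952$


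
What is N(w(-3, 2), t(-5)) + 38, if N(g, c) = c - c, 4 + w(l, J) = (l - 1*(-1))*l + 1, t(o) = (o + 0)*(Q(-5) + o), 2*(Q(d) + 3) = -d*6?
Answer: 38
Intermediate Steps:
Q(d) = -3 - 3*d (Q(d) = -3 + (-d*6)/2 = -3 + (-6*d)/2 = -3 - 3*d)
t(o) = o*(12 + o) (t(o) = (o + 0)*((-3 - 3*(-5)) + o) = o*((-3 + 15) + o) = o*(12 + o))
w(l, J) = -3 + l*(1 + l) (w(l, J) = -4 + ((l - 1*(-1))*l + 1) = -4 + ((l + 1)*l + 1) = -4 + ((1 + l)*l + 1) = -4 + (l*(1 + l) + 1) = -4 + (1 + l*(1 + l)) = -3 + l*(1 + l))
N(g, c) = 0
N(w(-3, 2), t(-5)) + 38 = 0 + 38 = 38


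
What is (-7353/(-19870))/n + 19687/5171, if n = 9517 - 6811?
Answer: 352857656501/92678488540 ≈ 3.8073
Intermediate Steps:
n = 2706
(-7353/(-19870))/n + 19687/5171 = -7353/(-19870)/2706 + 19687/5171 = -7353*(-1/19870)*(1/2706) + 19687*(1/5171) = (7353/19870)*(1/2706) + 19687/5171 = 2451/17922740 + 19687/5171 = 352857656501/92678488540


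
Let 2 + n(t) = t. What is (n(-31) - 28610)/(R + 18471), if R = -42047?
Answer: 28643/23576 ≈ 1.2149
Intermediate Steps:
n(t) = -2 + t
(n(-31) - 28610)/(R + 18471) = ((-2 - 31) - 28610)/(-42047 + 18471) = (-33 - 28610)/(-23576) = -28643*(-1/23576) = 28643/23576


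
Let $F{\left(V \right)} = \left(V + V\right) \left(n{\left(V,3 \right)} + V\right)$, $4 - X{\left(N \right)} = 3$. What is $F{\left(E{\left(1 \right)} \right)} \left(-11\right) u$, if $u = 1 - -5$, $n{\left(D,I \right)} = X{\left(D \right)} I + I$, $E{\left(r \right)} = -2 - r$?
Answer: $1188$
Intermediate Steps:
$X{\left(N \right)} = 1$ ($X{\left(N \right)} = 4 - 3 = 1$)
$n{\left(D,I \right)} = 2 I$ ($n{\left(D,I \right)} = 1 I + I = I + I = 2 I$)
$F{\left(V \right)} = 2 V \left(6 + V\right)$ ($F{\left(V \right)} = \left(V + V\right) \left(2 \cdot 3 + V\right) = 2 V \left(6 + V\right)$)
$u = 6$ ($u = 1 + 5 = 6$)
$F{\left(E{\left(1 \right)} \right)} \left(-11\right) u = 2 \left(-2 - 1\right) \left(6 - 3\right) \left(-11\right) 6 = 2 \left(-3\right) \left(6 - 3\right) \left(-11\right) 6 = 2 \left(-3\right) 3 \left(-11\right) 6 = \left(-18\right) \left(-11\right) 6 = 198 \cdot 6 = 1188$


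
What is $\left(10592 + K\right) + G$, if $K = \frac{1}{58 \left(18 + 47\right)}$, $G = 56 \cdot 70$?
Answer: $\frac{54710241}{3770} \approx 14512.0$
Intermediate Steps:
$G = 3920$
$K = \frac{1}{3770}$ ($K = \frac{1}{58 \cdot 65} = \frac{1}{3770} \approx 0.00026525$)
$\left(10592 + K\right) + G = \left(10592 + \frac{1}{3770}\right) + 3920 = \frac{39931841}{3770} + 3920 = \frac{54710241}{3770}$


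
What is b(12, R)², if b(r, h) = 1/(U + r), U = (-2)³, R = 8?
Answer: 1/16 ≈ 0.062500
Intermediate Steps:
U = -8
b(r, h) = 1/(-8 + r)
b(12, R)² = (1/(-8 + 12))² = (1/4)² = (¼)² = 1/16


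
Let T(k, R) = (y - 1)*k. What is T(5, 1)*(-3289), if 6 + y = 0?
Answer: 115115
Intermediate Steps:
y = -6 (y = -6 + 0 = -6)
T(k, R) = -7*k (T(k, R) = (-6 - 1)*k = -7*k)
T(5, 1)*(-3289) = -7*5*(-3289) = -35*(-3289) = 115115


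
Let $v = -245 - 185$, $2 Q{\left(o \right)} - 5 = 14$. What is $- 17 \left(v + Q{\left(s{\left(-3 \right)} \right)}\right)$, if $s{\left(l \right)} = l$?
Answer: $\frac{14297}{2} \approx 7148.5$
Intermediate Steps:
$Q{\left(o \right)} = \frac{19}{2}$ ($Q{\left(o \right)} = \frac{5}{2} + \frac{1}{2} \cdot 14 = \frac{5}{2} + 7 = \frac{19}{2}$)
$v = -430$ ($v = -245 - 185 = -430$)
$- 17 \left(v + Q{\left(s{\left(-3 \right)} \right)}\right) = - 17 \left(-430 + \frac{19}{2}\right) = \left(-17\right) \left(- \frac{841}{2}\right) = \frac{14297}{2}$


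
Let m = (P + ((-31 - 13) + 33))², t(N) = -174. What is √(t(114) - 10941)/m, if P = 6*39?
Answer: 3*I*√1235/49729 ≈ 0.00212*I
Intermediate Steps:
P = 234
m = 49729 (m = (234 + ((-31 - 13) + 33))² = (234 + (-44 + 33))² = (234 - 11)² = 223² = 49729)
√(t(114) - 10941)/m = √(-174 - 10941)/49729 = √(-11115)*(1/49729) = (3*I*√1235)*(1/49729) = 3*I*√1235/49729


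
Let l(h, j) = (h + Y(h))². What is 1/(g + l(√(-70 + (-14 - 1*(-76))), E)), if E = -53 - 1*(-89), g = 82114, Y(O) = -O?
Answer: 1/82114 ≈ 1.2178e-5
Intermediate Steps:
E = 36 (E = -53 + 89 = 36)
l(h, j) = 0 (l(h, j) = (h - h)² = 0² = 0)
1/(g + l(√(-70 + (-14 - 1*(-76))), E)) = 1/(82114 + 0) = 1/82114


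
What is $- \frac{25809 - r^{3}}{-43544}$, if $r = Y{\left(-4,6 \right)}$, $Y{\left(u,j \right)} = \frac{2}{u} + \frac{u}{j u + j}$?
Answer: $\frac{150518213}{253948608} \approx 0.59271$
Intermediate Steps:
$Y{\left(u,j \right)} = \frac{2}{u} + \frac{u}{j + j u}$
$r = - \frac{5}{18}$ ($r = \frac{\left(-4\right)^{2} + 2 \cdot 6 + 2 \cdot 6 \left(-4\right)}{6 \left(-4\right) \left(1 - 4\right)} = \frac{1}{6} \left(- \frac{1}{4}\right) \frac{1}{-3} \left(16 + 12 - 48\right) = \frac{1}{6} \left(- \frac{1}{4}\right) \left(- \frac{1}{3}\right) \left(-20\right) = - \frac{5}{18} \approx -0.27778$)
$- \frac{25809 - r^{3}}{-43544} = - \frac{25809 - \left(- \frac{5}{18}\right)^{3}}{-43544} = - \frac{\left(25809 - - \frac{125}{5832}\right) \left(-1\right)}{43544} = - \frac{\left(25809 + \frac{125}{5832}\right) \left(-1\right)}{43544} = - \frac{150518213 \left(-1\right)}{5832 \cdot 43544} = \left(-1\right) \left(- \frac{150518213}{253948608}\right) = \frac{150518213}{253948608}$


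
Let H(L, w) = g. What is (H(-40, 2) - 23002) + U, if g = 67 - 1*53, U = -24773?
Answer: -47761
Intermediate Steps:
g = 14 (g = 67 - 53 = 14)
H(L, w) = 14
(H(-40, 2) - 23002) + U = (14 - 23002) - 24773 = -22988 - 24773 = -47761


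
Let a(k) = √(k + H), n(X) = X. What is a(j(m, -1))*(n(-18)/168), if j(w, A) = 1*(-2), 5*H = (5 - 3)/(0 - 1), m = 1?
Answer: -3*I*√15/70 ≈ -0.16599*I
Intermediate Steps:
H = -⅖ (H = ((5 - 3)/(0 - 1))/5 = (2/(-1))/5 = (2*(-1))/5 = (⅕)*(-2) = -⅖ ≈ -0.40000)
j(w, A) = -2
a(k) = √(-⅖ + k) (a(k) = √(k - ⅖) = √(-⅖ + k))
a(j(m, -1))*(n(-18)/168) = (√(-10 + 25*(-2))/5)*(-18/168) = (√(-10 - 50)/5)*(-18*1/168) = (√(-60)/5)*(-3/28) = ((2*I*√15)/5)*(-3/28) = (2*I*√15/5)*(-3/28) = -3*I*√15/70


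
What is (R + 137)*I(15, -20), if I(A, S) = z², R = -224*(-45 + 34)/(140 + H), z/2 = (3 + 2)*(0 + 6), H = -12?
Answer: 562500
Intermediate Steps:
z = 60 (z = 2*((3 + 2)*(0 + 6)) = 2*(5*6) = 2*30 = 60)
R = 77/4 (R = -224*(-45 + 34)/(140 - 12) = -224/(128/(-11)) = -224/(128*(-1/11)) = -224/(-128/11) = -224*(-11/128) = 77/4 ≈ 19.250)
I(A, S) = 3600 (I(A, S) = 60² = 3600)
(R + 137)*I(15, -20) = (77/4 + 137)*3600 = (625/4)*3600 = 562500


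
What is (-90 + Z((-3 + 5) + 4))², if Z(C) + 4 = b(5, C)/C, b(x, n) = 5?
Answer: 312481/36 ≈ 8680.0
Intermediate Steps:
Z(C) = -4 + 5/C
(-90 + Z((-3 + 5) + 4))² = (-90 + (-4 + 5/((-3 + 5) + 4)))² = (-90 + (-4 + 5/(2 + 4)))² = (-90 + (-4 + 5/6))² = (-90 + (-4 + 5*(⅙)))² = (-90 + (-4 + ⅚))² = (-90 - 19/6)² = (-559/6)² = 312481/36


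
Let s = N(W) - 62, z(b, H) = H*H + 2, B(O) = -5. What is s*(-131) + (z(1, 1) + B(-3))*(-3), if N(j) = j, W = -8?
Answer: 9176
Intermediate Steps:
z(b, H) = 2 + H**2 (z(b, H) = H**2 + 2 = 2 + H**2)
s = -70 (s = -8 - 62 = -70)
s*(-131) + (z(1, 1) + B(-3))*(-3) = -70*(-131) + ((2 + 1**2) - 5)*(-3) = 9170 + ((2 + 1) - 5)*(-3) = 9170 + (3 - 5)*(-3) = 9170 - 2*(-3) = 9170 + 6 = 9176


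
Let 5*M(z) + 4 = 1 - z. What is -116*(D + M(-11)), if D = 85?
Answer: -50228/5 ≈ -10046.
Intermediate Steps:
M(z) = -3/5 - z/5 (M(z) = -4/5 + (1 - z)/5 = -4/5 + (1/5 - z/5) = -3/5 - z/5)
-116*(D + M(-11)) = -116*(85 + (-3/5 - 1/5*(-11))) = -116*(85 + (-3/5 + 11/5)) = -116*(85 + 8/5) = -116*433/5 = -50228/5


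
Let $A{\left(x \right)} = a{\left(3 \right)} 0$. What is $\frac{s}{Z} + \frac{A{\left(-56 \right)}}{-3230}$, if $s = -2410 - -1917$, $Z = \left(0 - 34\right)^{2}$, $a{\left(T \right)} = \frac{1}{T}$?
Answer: $- \frac{29}{68} \approx -0.42647$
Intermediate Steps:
$A{\left(x \right)} = 0$ ($A{\left(x \right)} = \frac{1}{3} \cdot 0 = 0$)
$Z = 1156$ ($Z = \left(-34\right)^{2} = 1156$)
$s = -493$ ($s = -2410 + 1917 = -493$)
$\frac{s}{Z} + \frac{A{\left(-56 \right)}}{-3230} = - \frac{493}{1156} + \frac{0}{-3230} = \left(-493\right) \frac{1}{1156} + 0 \left(- \frac{1}{3230}\right) = - \frac{29}{68} + 0 = - \frac{29}{68}$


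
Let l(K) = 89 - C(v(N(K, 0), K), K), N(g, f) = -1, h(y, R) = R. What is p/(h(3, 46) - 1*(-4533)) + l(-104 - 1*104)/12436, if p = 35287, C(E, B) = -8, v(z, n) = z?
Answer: 439273295/56944444 ≈ 7.7141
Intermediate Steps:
l(K) = 97 (l(K) = 89 - 1*(-8) = 89 + 8 = 97)
p/(h(3, 46) - 1*(-4533)) + l(-104 - 1*104)/12436 = 35287/(46 - 1*(-4533)) + 97/12436 = 35287/(46 + 4533) + 97*(1/12436) = 35287/4579 + 97/12436 = 439273295/56944444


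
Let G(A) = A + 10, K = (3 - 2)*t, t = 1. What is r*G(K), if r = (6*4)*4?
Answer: 1056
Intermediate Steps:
K = 1 (K = (3 - 2)*1 = 1*1 = 1)
G(A) = 10 + A
r = 96 (r = 24*4 = 96)
r*G(K) = 96*(10 + 1) = 96*11 = 1056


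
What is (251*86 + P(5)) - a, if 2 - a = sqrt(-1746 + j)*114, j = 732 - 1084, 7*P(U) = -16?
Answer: 151072/7 + 114*I*sqrt(2098) ≈ 21582.0 + 5221.6*I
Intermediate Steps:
P(U) = -16/7 (P(U) = (1/7)*(-16) = -16/7)
j = -352
a = 2 - 114*I*sqrt(2098) (a = 2 - sqrt(-1746 - 352)*114 = 2 - sqrt(-2098)*114 = 2 - I*sqrt(2098)*114 = 2 - 114*I*sqrt(2098) ≈ 2.0 - 5221.6*I)
(251*86 + P(5)) - a = (251*86 - 16/7) - (2 - 114*I*sqrt(2098)) = (21586 - 16/7) + (-2 + 114*I*sqrt(2098)) = 151086/7 + (-2 + 114*I*sqrt(2098)) = 151072/7 + 114*I*sqrt(2098)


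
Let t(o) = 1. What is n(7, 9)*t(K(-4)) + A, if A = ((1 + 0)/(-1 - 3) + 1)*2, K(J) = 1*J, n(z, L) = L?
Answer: 21/2 ≈ 10.500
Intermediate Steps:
K(J) = J
A = 3/2 (A = (1/(-4) + 1)*2 = (1*(-¼) + 1)*2 = (-¼ + 1)*2 = (¾)*2 = 3/2 ≈ 1.5000)
n(7, 9)*t(K(-4)) + A = 9*1 + 3/2 = 9 + 3/2 = 21/2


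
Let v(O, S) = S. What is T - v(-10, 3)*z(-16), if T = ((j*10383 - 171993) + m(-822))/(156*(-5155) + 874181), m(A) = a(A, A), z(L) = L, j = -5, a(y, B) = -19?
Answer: 3136121/70001 ≈ 44.801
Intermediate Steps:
m(A) = -19
T = -223927/70001 (T = ((-5*10383 - 171993) - 19)/(156*(-5155) + 874181) = ((-51915 - 171993) - 19)/(-804180 + 874181) = (-223908 - 19)/70001 = -223927*1/70001 = -223927/70001 ≈ -3.1989)
T - v(-10, 3)*z(-16) = -223927/70001 - 3*(-16) = -223927/70001 - 1*(-48) = -223927/70001 + 48 = 3136121/70001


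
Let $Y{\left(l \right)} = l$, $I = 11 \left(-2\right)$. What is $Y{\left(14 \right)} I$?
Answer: $-308$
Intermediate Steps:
$I = -22$
$Y{\left(14 \right)} I = 14 \left(-22\right) = -308$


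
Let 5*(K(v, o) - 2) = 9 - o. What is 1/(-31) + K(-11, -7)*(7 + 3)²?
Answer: 16119/31 ≈ 519.97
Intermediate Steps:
K(v, o) = 19/5 - o/5 (K(v, o) = 2 + (9 - o)/5 = 2 + (9/5 - o/5) = 19/5 - o/5)
1/(-31) + K(-11, -7)*(7 + 3)² = 1/(-31) + (19/5 - ⅕*(-7))*(7 + 3)² = -1/31 + (19/5 + 7/5)*10² = -1/31 + (26/5)*100 = -1/31 + 520 = 16119/31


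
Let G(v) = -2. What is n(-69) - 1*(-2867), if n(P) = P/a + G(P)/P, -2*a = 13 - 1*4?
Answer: 198883/69 ≈ 2882.4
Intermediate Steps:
a = -9/2 (a = -(13 - 1*4)/2 = -(13 - 4)/2 = -1/2*9 = -9/2 ≈ -4.5000)
n(P) = -2/P - 2*P/9 (n(P) = P/(-9/2) - 2/P = P*(-2/9) - 2/P = -2*P/9 - 2/P = -2/P - 2*P/9)
n(-69) - 1*(-2867) = (-2/(-69) - 2/9*(-69)) - 1*(-2867) = (-2*(-1/69) + 46/3) + 2867 = (2/69 + 46/3) + 2867 = 1060/69 + 2867 = 198883/69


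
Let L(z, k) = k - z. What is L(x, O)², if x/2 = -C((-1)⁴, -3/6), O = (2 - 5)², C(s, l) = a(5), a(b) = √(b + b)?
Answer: 121 + 36*√10 ≈ 234.84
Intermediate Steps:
a(b) = √2*√b (a(b) = √(2*b) = √2*√b)
C(s, l) = √10 (C(s, l) = √2*√5 = √10)
O = 9 (O = (-3)² = 9)
x = -2*√10 (x = 2*(-√10) = -2*√10 ≈ -6.3246)
L(x, O)² = (9 - (-2)*√10)² = (9 + 2*√10)²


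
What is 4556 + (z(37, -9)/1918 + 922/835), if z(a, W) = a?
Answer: 7298369971/1601530 ≈ 4557.1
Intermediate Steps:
4556 + (z(37, -9)/1918 + 922/835) = 4556 + (37/1918 + 922/835) = 4556 + 1799291/1601530 = 7298369971/1601530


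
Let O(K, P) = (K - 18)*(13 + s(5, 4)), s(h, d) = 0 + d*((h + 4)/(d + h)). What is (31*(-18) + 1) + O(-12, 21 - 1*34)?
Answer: -1067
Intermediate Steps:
s(h, d) = d*(4 + h)/(d + h) (s(h, d) = 0 + d*((4 + h)/(d + h)) = 0 + d*(4 + h)/(d + h) = d*(4 + h)/(d + h))
O(K, P) = -306 + 17*K (O(K, P) = (K - 18)*(13 + 4*(4 + 5)/(4 + 5)) = (-18 + K)*(13 + 4*9/9) = (-18 + K)*(13 + 4*(⅑)*9) = (-18 + K)*(13 + 4) = (-18 + K)*17 = -306 + 17*K)
(31*(-18) + 1) + O(-12, 21 - 1*34) = (31*(-18) + 1) + (-306 + 17*(-12)) = (-558 + 1) + (-306 - 204) = -557 - 510 = -1067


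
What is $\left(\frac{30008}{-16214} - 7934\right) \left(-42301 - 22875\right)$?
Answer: $\frac{34654209552}{67} \approx 5.1723 \cdot 10^{8}$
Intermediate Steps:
$\left(\frac{30008}{-16214} - 7934\right) \left(-42301 - 22875\right) = \left(30008 \left(- \frac{1}{16214}\right) - 7934\right) \left(-65176\right) = \left(- \frac{124}{67} - 7934\right) \left(-65176\right) = \left(- \frac{531702}{67}\right) \left(-65176\right) = \frac{34654209552}{67}$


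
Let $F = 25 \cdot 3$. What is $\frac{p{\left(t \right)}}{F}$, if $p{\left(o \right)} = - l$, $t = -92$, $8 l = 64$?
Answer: $- \frac{8}{75} \approx -0.10667$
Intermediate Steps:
$l = 8$ ($l = \frac{1}{8} \cdot 64 = 8$)
$p{\left(o \right)} = -8$ ($p{\left(o \right)} = \left(-1\right) 8 = -8$)
$F = 75$
$\frac{p{\left(t \right)}}{F} = - \frac{8}{75}$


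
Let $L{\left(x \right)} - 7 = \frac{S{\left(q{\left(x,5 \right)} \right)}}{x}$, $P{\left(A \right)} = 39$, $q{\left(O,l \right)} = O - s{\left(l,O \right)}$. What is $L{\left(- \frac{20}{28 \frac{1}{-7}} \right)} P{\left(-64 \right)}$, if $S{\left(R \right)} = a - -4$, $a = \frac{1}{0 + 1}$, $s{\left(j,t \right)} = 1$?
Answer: $312$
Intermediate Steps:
$a = 1$ ($a = 1^{-1} = 1$)
$q{\left(O,l \right)} = -1 + O$ ($q{\left(O,l \right)} = O - 1 = -1 + O$)
$S{\left(R \right)} = 5$ ($S{\left(R \right)} = 1 - -4 = 1 + 4 = 5$)
$L{\left(x \right)} = 7 + \frac{5}{x}$
$L{\left(- \frac{20}{28 \frac{1}{-7}} \right)} P{\left(-64 \right)} = \left(7 + \frac{5}{\left(-20\right) \frac{1}{28 \frac{1}{-7}}}\right) 39 = \left(7 + \frac{5}{\left(-20\right) \frac{1}{28 \left(- \frac{1}{7}\right)}}\right) 39 = \left(7 + \frac{5}{\left(-20\right) \frac{1}{-4}}\right) 39 = \left(7 + \frac{5}{\left(-20\right) \left(- \frac{1}{4}\right)}\right) 39 = \left(7 + \frac{5}{5}\right) 39 = \left(7 + 5 \cdot \frac{1}{5}\right) 39 = \left(7 + 1\right) 39 = 8 \cdot 39 = 312$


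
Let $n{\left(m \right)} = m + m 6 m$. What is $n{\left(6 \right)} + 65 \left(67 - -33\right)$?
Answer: $6722$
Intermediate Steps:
$n{\left(m \right)} = m + 6 m^{2}$
$n{\left(6 \right)} + 65 \left(67 - -33\right) = 6 \left(1 + 6 \cdot 6\right) + 65 \left(67 - -33\right) = 6 \left(1 + 36\right) + 65 \left(67 + 33\right) = 6 \cdot 37 + 65 \cdot 100 = 222 + 6500 = 6722$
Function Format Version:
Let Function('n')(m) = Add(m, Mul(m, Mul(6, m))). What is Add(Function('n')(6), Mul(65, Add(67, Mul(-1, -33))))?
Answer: 6722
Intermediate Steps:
Function('n')(m) = Add(m, Mul(6, Pow(m, 2)))
Add(Function('n')(6), Mul(65, Add(67, Mul(-1, -33)))) = Add(Mul(6, Add(1, Mul(6, 6))), Mul(65, Add(67, Mul(-1, -33)))) = Add(Mul(6, Add(1, 36)), Mul(65, Add(67, 33))) = Add(Mul(6, 37), Mul(65, 100)) = Add(222, 6500) = 6722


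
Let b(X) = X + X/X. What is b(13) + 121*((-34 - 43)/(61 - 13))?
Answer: -8645/48 ≈ -180.10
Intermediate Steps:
b(X) = 1 + X (b(X) = X + 1 = 1 + X)
b(13) + 121*((-34 - 43)/(61 - 13)) = (1 + 13) + 121*((-34 - 43)/(61 - 13)) = 14 + 121*(-77/48) = 14 - 9317/48 = -8645/48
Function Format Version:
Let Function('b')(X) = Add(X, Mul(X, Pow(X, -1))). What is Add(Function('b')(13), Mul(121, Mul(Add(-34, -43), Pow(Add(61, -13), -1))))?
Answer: Rational(-8645, 48) ≈ -180.10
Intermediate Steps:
Function('b')(X) = Add(1, X) (Function('b')(X) = Add(X, 1) = Add(1, X))
Add(Function('b')(13), Mul(121, Mul(Add(-34, -43), Pow(Add(61, -13), -1)))) = Add(Add(1, 13), Mul(121, Mul(Add(-34, -43), Pow(Add(61, -13), -1)))) = Add(14, Mul(121, Mul(-77, Pow(48, -1)))) = Add(14, Mul(121, Mul(-77, Rational(1, 48)))) = Add(14, Mul(121, Rational(-77, 48))) = Add(14, Rational(-9317, 48)) = Rational(-8645, 48)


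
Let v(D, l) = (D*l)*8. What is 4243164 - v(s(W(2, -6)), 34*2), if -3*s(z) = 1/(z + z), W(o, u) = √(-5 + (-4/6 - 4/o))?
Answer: 4243164 - 272*I*√69/69 ≈ 4.2432e+6 - 32.745*I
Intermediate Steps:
W(o, u) = √(-17/3 - 4/o) (W(o, u) = √(-5 + (-4*⅙ - 4/o)) = √(-5 + (-⅔ - 4/o)) = √(-17/3 - 4/o))
s(z) = -1/(6*z) (s(z) = -1/(3*(z + z)) = -1/(2*z)/3 = -1/(6*z))
v(D, l) = 8*D*l
4243164 - v(s(W(2, -6)), 34*2) = 4243164 - 8*(-3/√(-51 - 36/2)/6)*34*2 = 4243164 - 8*(-3/√(-51 - 36*½)/6)*68 = 4243164 - 8*(-3/√(-51 - 18)/6)*68 = 4243164 - 8*(-(-I*√69/23)/6)*68 = 4243164 - 8*(-(-1)*I*√69/138)*68 = 4243164 - 8*I*√69/138*68 = 4243164 - 272*I*√69/69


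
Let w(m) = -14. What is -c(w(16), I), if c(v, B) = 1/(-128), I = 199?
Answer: 1/128 ≈ 0.0078125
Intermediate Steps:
c(v, B) = -1/128
-c(w(16), I) = -1*(-1/128) = 1/128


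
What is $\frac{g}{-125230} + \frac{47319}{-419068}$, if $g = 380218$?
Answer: $- \frac{82631477597}{26239942820} \approx -3.1491$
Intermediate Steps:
$\frac{g}{-125230} + \frac{47319}{-419068} = \frac{380218}{-125230} + \frac{47319}{-419068} = 380218 \left(- \frac{1}{125230}\right) + 47319 \left(- \frac{1}{419068}\right) = - \frac{190109}{62615} - \frac{47319}{419068} = - \frac{82631477597}{26239942820}$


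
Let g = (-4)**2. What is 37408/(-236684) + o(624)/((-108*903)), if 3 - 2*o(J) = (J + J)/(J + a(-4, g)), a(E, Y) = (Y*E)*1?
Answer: -337802693/2137256520 ≈ -0.15805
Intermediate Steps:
g = 16
a(E, Y) = E*Y (a(E, Y) = (E*Y)*1 = E*Y)
o(J) = 3/2 - J/(-64 + J) (o(J) = 3/2 - (J + J)/(2*(J - 4*16)) = 3/2 - 2*J/(2*(J - 64)) = 3/2 - 2*J/(2*(-64 + J)) = 3/2 - J/(-64 + J))
37408/(-236684) + o(624)/((-108*903)) = 37408/(-236684) + ((-192 + 624)/(2*(-64 + 624)))/((-108*903)) = 37408*(-1/236684) + ((1/2)*432/560)/(-97524) = -1336/8453 + ((1/2)*(1/560)*432)*(-1/97524) = -1336/8453 + (27/70)*(-1/97524) = -1336/8453 - 1/252840 = -337802693/2137256520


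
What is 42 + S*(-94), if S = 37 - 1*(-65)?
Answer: -9546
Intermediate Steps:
S = 102 (S = 37 + 65 = 102)
42 + S*(-94) = 42 + 102*(-94) = 42 - 9588 = -9546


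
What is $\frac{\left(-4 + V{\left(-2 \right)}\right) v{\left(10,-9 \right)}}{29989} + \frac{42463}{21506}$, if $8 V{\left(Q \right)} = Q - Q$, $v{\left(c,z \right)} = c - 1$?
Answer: $\frac{1272648691}{644943434} \approx 1.9733$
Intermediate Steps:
$v{\left(c,z \right)} = -1 + c$
$V{\left(Q \right)} = 0$ ($V{\left(Q \right)} = \frac{Q - Q}{8} = \frac{1}{8} \cdot 0 = 0$)
$\frac{\left(-4 + V{\left(-2 \right)}\right) v{\left(10,-9 \right)}}{29989} + \frac{42463}{21506} = \frac{\left(-4 + 0\right) \left(-1 + 10\right)}{29989} + \frac{42463}{21506} = \left(-4\right) 9 \cdot \frac{1}{29989} + 42463 \cdot \frac{1}{21506} = \left(-36\right) \frac{1}{29989} + \frac{42463}{21506} = - \frac{36}{29989} + \frac{42463}{21506} = \frac{1272648691}{644943434}$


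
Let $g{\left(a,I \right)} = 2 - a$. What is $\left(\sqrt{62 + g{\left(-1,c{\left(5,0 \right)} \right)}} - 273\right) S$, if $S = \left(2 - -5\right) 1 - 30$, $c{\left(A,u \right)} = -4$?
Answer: $6279 - 23 \sqrt{65} \approx 6093.6$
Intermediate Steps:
$S = -23$ ($S = \left(2 + 5\right) 1 - 30 = 7 \cdot 1 - 30 = 7 - 30 = -23$)
$\left(\sqrt{62 + g{\left(-1,c{\left(5,0 \right)} \right)}} - 273\right) S = \left(\sqrt{62 + \left(2 - -1\right)} - 273\right) \left(-23\right) = \left(\sqrt{62 + \left(2 + 1\right)} - 273\right) \left(-23\right) = \left(\sqrt{62 + 3} - 273\right) \left(-23\right) = \left(\sqrt{65} - 273\right) \left(-23\right) = \left(-273 + \sqrt{65}\right) \left(-23\right) = 6279 - 23 \sqrt{65}$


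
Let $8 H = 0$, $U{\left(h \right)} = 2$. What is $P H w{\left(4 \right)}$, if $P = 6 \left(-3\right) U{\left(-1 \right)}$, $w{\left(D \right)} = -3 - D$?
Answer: $0$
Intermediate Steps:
$H = 0$ ($H = \frac{1}{8} \cdot 0 = 0$)
$P = -36$ ($P = 6 \left(-3\right) 2 = \left(-18\right) 2 = -36$)
$P H w{\left(4 \right)} = \left(-36\right) 0 \left(-3 - 4\right) = 0 \left(-3 - 4\right) = 0 \left(-7\right) = 0$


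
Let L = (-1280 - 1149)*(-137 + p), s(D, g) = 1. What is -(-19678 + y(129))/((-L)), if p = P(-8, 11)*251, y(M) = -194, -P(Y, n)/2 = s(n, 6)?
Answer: -2208/172459 ≈ -0.012803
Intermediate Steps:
P(Y, n) = -2 (P(Y, n) = -2*1 = -2)
p = -502 (p = -2*251 = -502)
L = 1552131 (L = (-1280 - 1149)*(-137 - 502) = -2429*(-639) = 1552131)
-(-19678 + y(129))/((-L)) = -(-19678 - 194)/((-1*1552131)) = -(-19872)/(-1552131) = -(-19872)*(-1)/1552131 = -1*2208/172459 = -2208/172459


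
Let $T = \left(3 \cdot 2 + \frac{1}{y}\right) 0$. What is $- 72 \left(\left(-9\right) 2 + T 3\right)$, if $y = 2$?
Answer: $1296$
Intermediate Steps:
$T = 0$ ($T = \left(3 \cdot 2 + \frac{1}{2}\right) 0 = \left(6 + \frac{1}{2}\right) 0 = \frac{13}{2} \cdot 0 = 0$)
$- 72 \left(\left(-9\right) 2 + T 3\right) = - 72 \left(\left(-9\right) 2 + 0 \cdot 3\right) = - 72 \left(-18 + 0\right) = \left(-72\right) \left(-18\right) = 1296$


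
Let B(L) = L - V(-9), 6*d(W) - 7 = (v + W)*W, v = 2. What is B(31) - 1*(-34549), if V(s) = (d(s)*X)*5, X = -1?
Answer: 103915/3 ≈ 34638.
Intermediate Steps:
d(W) = 7/6 + W*(2 + W)/6 (d(W) = 7/6 + ((2 + W)*W)/6 = 7/6 + (W*(2 + W))/6 = 7/6 + W*(2 + W)/6)
V(s) = -35/6 - 5*s/3 - 5*s**2/6 (V(s) = ((7/6 + s/3 + s**2/6)*(-1))*5 = (-7/6 - s/3 - s**2/6)*5 = -35/6 - 5*s/3 - 5*s**2/6)
B(L) = 175/3 + L (B(L) = L - (-35/6 - 5/3*(-9) - 5/6*(-9)**2) = L - (-35/6 + 15 - 5/6*81) = L - (-35/6 + 15 - 135/2) = L - 1*(-175/3) = L + 175/3 = 175/3 + L)
B(31) - 1*(-34549) = (175/3 + 31) - 1*(-34549) = 268/3 + 34549 = 103915/3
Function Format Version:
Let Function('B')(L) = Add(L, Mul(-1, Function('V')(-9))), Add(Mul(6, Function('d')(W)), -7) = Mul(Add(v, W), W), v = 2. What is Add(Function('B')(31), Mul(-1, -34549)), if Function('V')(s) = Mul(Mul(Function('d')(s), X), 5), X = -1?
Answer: Rational(103915, 3) ≈ 34638.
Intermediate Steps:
Function('d')(W) = Add(Rational(7, 6), Mul(Rational(1, 6), W, Add(2, W))) (Function('d')(W) = Add(Rational(7, 6), Mul(Rational(1, 6), Mul(Add(2, W), W))) = Add(Rational(7, 6), Mul(Rational(1, 6), Mul(W, Add(2, W)))) = Add(Rational(7, 6), Mul(Rational(1, 6), W, Add(2, W))))
Function('V')(s) = Add(Rational(-35, 6), Mul(Rational(-5, 3), s), Mul(Rational(-5, 6), Pow(s, 2))) (Function('V')(s) = Mul(Mul(Add(Rational(7, 6), Mul(Rational(1, 3), s), Mul(Rational(1, 6), Pow(s, 2))), -1), 5) = Mul(Add(Rational(-7, 6), Mul(Rational(-1, 3), s), Mul(Rational(-1, 6), Pow(s, 2))), 5) = Add(Rational(-35, 6), Mul(Rational(-5, 3), s), Mul(Rational(-5, 6), Pow(s, 2))))
Function('B')(L) = Add(Rational(175, 3), L) (Function('B')(L) = Add(L, Mul(-1, Add(Rational(-35, 6), Mul(Rational(-5, 3), -9), Mul(Rational(-5, 6), Pow(-9, 2))))) = Add(L, Mul(-1, Add(Rational(-35, 6), 15, Mul(Rational(-5, 6), 81)))) = Add(L, Mul(-1, Add(Rational(-35, 6), 15, Rational(-135, 2)))) = Add(L, Mul(-1, Rational(-175, 3))) = Add(L, Rational(175, 3)) = Add(Rational(175, 3), L))
Add(Function('B')(31), Mul(-1, -34549)) = Add(Add(Rational(175, 3), 31), Mul(-1, -34549)) = Add(Rational(268, 3), 34549) = Rational(103915, 3)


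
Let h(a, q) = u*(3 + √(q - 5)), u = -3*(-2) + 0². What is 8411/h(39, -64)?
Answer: 647/12 - 647*I*√69/36 ≈ 53.917 - 149.29*I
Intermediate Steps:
u = 6 (u = 6 + 0 = 6)
h(a, q) = 18 + 6*√(-5 + q) (h(a, q) = 6*(3 + √(q - 5)) = 6*(3 + √(-5 + q)) = 18 + 6*√(-5 + q))
8411/h(39, -64) = 8411/(18 + 6*√(-5 - 64)) = 8411/(18 + 6*√(-69)) = 8411/(18 + 6*(I*√69)) = 8411/(18 + 6*I*√69)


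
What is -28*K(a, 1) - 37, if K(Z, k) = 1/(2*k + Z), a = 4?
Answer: -125/3 ≈ -41.667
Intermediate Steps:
K(Z, k) = 1/(Z + 2*k)
-28*K(a, 1) - 37 = -28/(4 + 2*1) - 37 = -28/(4 + 2) - 37 = -28/6 - 37 = -28*1/6 - 37 = -14/3 - 37 = -125/3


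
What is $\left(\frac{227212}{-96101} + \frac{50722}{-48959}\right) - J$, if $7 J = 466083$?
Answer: $- \frac{2193036633579907}{32935062013} \approx -66587.0$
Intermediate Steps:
$J = \frac{466083}{7}$ ($J = \frac{1}{7} \cdot 466083 = \frac{466083}{7} \approx 66583.0$)
$\left(\frac{227212}{-96101} + \frac{50722}{-48959}\right) - J = \left(\frac{227212}{-96101} + \frac{50722}{-48959}\right) - \frac{466083}{7} = \left(227212 \left(- \frac{1}{96101}\right) + 50722 \left(- \frac{1}{48959}\right)\right) - \frac{466083}{7} = \left(- \frac{227212}{96101} - \frac{50722}{48959}\right) - \frac{466083}{7} = - \frac{15998507230}{4705008859} - \frac{466083}{7} = - \frac{2193036633579907}{32935062013}$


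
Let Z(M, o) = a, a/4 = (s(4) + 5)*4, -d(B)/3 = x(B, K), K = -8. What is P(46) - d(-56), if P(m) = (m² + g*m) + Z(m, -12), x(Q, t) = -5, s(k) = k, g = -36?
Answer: 589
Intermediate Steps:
d(B) = 15 (d(B) = -3*(-5) = 15)
a = 144 (a = 4*((4 + 5)*4) = 4*(9*4) = 4*36 = 144)
Z(M, o) = 144
P(m) = 144 + m² - 36*m (P(m) = (m² - 36*m) + 144 = 144 + m² - 36*m)
P(46) - d(-56) = (144 + 46² - 36*46) - 1*15 = (144 + 2116 - 1656) - 15 = 604 - 15 = 589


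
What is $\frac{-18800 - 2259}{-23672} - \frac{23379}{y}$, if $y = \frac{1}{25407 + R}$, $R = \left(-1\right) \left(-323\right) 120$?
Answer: $- \frac{35511794434837}{23672} \approx -1.5002 \cdot 10^{9}$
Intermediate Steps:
$R = 38760$ ($R = 323 \cdot 120 = 38760$)
$y = \frac{1}{64167}$ ($y = \frac{1}{25407 + 38760} = \frac{1}{64167} \approx 1.5584 \cdot 10^{-5}$)
$\frac{-18800 - 2259}{-23672} - \frac{23379}{y} = \frac{-18800 - 2259}{-23672} - 23379 \frac{1}{\frac{1}{64167}} = \left(-21059\right) \left(- \frac{1}{23672}\right) - 1500160293 = \frac{21059}{23672} - 1500160293 = - \frac{35511794434837}{23672}$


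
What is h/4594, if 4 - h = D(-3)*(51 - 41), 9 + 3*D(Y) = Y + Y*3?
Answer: 37/2297 ≈ 0.016108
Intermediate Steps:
D(Y) = -3 + 4*Y/3 (D(Y) = -3 + (Y + Y*3)/3 = -3 + (Y + 3*Y)/3 = -3 + (4*Y)/3 = -3 + 4*Y/3)
h = 74 (h = 4 - (-3 + (4/3)*(-3))*(51 - 41) = 4 - (-3 - 4)*10 = 4 - (-7)*10 = 4 - 1*(-70) = 4 + 70 = 74)
h/4594 = 74/4594 = 74*(1/4594) = 37/2297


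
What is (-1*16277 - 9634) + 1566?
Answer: -24345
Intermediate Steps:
(-1*16277 - 9634) + 1566 = (-16277 - 9634) + 1566 = -25911 + 1566 = -24345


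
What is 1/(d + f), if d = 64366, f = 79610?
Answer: 1/143976 ≈ 6.9456e-6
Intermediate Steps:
1/(d + f) = 1/(64366 + 79610) = 1/143976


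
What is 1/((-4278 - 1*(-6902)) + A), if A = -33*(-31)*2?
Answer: 1/4670 ≈ 0.00021413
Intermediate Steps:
A = 2046 (A = 1023*2 = 2046)
1/((-4278 - 1*(-6902)) + A) = 1/((-4278 - 1*(-6902)) + 2046) = 1/((-4278 + 6902) + 2046) = 1/(2624 + 2046) = 1/4670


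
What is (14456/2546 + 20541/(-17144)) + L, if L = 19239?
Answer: 419975706707/21824312 ≈ 19243.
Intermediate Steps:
(14456/2546 + 20541/(-17144)) + L = (14456/2546 + 20541/(-17144)) + 19239 = (14456*(1/2546) + 20541*(-1/17144)) + 19239 = (7228/1273 - 20541/17144) + 19239 = 97768139/21824312 + 19239 = 419975706707/21824312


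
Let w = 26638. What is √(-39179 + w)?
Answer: I*√12541 ≈ 111.99*I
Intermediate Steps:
√(-39179 + w) = √(-39179 + 26638) = √(-12541) = I*√12541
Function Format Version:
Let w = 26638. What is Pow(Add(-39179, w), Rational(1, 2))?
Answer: Mul(I, Pow(12541, Rational(1, 2))) ≈ Mul(111.99, I)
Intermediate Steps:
Pow(Add(-39179, w), Rational(1, 2)) = Pow(Add(-39179, 26638), Rational(1, 2)) = Pow(-12541, Rational(1, 2)) = Mul(I, Pow(12541, Rational(1, 2)))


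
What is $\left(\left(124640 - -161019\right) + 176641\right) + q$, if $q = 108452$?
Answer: $570752$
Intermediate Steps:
$\left(\left(124640 - -161019\right) + 176641\right) + q = \left(\left(124640 - -161019\right) + 176641\right) + 108452 = \left(\left(124640 + 161019\right) + 176641\right) + 108452 = \left(285659 + 176641\right) + 108452 = 462300 + 108452 = 570752$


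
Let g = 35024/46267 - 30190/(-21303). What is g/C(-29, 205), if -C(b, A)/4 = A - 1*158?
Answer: -1071458501/92648834694 ≈ -0.011565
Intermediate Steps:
g = 2142917002/985625901 (g = 35024*(1/46267) - 30190*(-1/21303) = 35024/46267 + 30190/21303 = 2142917002/985625901 ≈ 2.1742)
C(b, A) = 632 - 4*A (C(b, A) = -4*(A - 1*158) = -4*(A - 158) = -4*(-158 + A) = 632 - 4*A)
g/C(-29, 205) = 2142917002/(985625901*(632 - 4*205)) = 2142917002/(985625901*(632 - 820)) = (2142917002/985625901)/(-188) = (2142917002/985625901)*(-1/188) = -1071458501/92648834694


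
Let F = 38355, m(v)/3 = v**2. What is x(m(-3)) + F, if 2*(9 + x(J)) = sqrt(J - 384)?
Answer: 38346 + I*sqrt(357)/2 ≈ 38346.0 + 9.4472*I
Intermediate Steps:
m(v) = 3*v**2
x(J) = -9 + sqrt(-384 + J)/2 (x(J) = -9 + sqrt(J - 384)/2 = -9 + sqrt(-384 + J)/2)
x(m(-3)) + F = (-9 + sqrt(-384 + 3*(-3)**2)/2) + 38355 = (-9 + sqrt(-384 + 3*9)/2) + 38355 = (-9 + sqrt(-384 + 27)/2) + 38355 = (-9 + sqrt(-357)/2) + 38355 = (-9 + (I*sqrt(357))/2) + 38355 = (-9 + I*sqrt(357)/2) + 38355 = 38346 + I*sqrt(357)/2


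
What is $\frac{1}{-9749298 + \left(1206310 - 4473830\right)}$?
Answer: $- \frac{1}{13016818} \approx -7.6824 \cdot 10^{-8}$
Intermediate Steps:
$\frac{1}{-9749298 + \left(1206310 - 4473830\right)} = \frac{1}{-9749298 - 3267520} = \frac{1}{-13016818} = - \frac{1}{13016818}$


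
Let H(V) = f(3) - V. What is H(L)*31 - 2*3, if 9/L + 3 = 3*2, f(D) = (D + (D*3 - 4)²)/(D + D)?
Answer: 137/3 ≈ 45.667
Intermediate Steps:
f(D) = (D + (-4 + 3*D)²)/(2*D) (f(D) = (D + (3*D - 4)²)/((2*D)) = (D + (-4 + 3*D)²)*(1/(2*D)) = (D + (-4 + 3*D)²)/(2*D))
L = 3 (L = 9/(-3 + 3*2) = 9/(-3 + 6) = 9/3 = 9*(⅓) = 3)
H(V) = 14/3 - V (H(V) = (½)*(3 + (-4 + 3*3)²)/3 - V = (½)*(⅓)*(3 + (-4 + 9)²) - V = (½)*(⅓)*(3 + 5²) - V = (½)*(⅓)*(3 + 25) - V = (½)*(⅓)*28 - V = 14/3 - V)
H(L)*31 - 2*3 = (14/3 - 1*3)*31 - 2*3 = (14/3 - 3)*31 - 6 = (5/3)*31 - 6 = 155/3 - 6 = 137/3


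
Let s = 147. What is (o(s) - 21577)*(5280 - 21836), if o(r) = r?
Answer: 354795080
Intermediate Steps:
(o(s) - 21577)*(5280 - 21836) = (147 - 21577)*(5280 - 21836) = -21430*(-16556) = 354795080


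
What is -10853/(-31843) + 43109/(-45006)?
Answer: -884269769/1433126058 ≈ -0.61702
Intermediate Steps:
-10853/(-31843) + 43109/(-45006) = -10853*(-1/31843) + 43109*(-1/45006) = 10853/31843 - 43109/45006 = -884269769/1433126058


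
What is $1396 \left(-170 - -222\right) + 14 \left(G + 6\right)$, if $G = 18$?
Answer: $72928$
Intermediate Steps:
$1396 \left(-170 - -222\right) + 14 \left(G + 6\right) = 1396 \left(-170 - -222\right) + 14 \left(18 + 6\right) = 1396 \left(-170 + 222\right) + 14 \cdot 24 = 1396 \cdot 52 + 336 = 72592 + 336 = 72928$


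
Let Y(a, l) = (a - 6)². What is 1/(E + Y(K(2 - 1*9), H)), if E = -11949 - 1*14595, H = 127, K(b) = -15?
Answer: -1/26103 ≈ -3.8310e-5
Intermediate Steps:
Y(a, l) = (-6 + a)²
E = -26544 (E = -11949 - 14595 = -26544)
1/(E + Y(K(2 - 1*9), H)) = 1/(-26544 + (-6 - 15)²) = 1/(-26544 + (-21)²) = 1/(-26544 + 441) = 1/(-26103) = -1/26103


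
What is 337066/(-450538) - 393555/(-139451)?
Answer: 65153645912/31413987319 ≈ 2.0740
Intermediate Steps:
337066/(-450538) - 393555/(-139451) = 337066*(-1/450538) - 393555*(-1/139451) = -168533/225269 + 393555/139451 = 65153645912/31413987319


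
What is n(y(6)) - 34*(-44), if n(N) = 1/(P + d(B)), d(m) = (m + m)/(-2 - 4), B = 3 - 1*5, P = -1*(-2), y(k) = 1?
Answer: 11971/8 ≈ 1496.4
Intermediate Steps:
P = 2
B = -2 (B = 3 - 5 = -2)
d(m) = -m/3 (d(m) = (2*m)/(-6) = (2*m)*(-⅙) = -m/3)
n(N) = 3/8 (n(N) = 1/(2 - ⅓*(-2)) = 1/(2 + ⅔) = 1/(8/3) = 3/8)
n(y(6)) - 34*(-44) = 3/8 - 34*(-44) = 3/8 + 1496 = 11971/8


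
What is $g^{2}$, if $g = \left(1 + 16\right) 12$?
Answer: $41616$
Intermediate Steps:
$g = 204$ ($g = 17 \cdot 12 = 204$)
$g^{2} = 204^{2} = 41616$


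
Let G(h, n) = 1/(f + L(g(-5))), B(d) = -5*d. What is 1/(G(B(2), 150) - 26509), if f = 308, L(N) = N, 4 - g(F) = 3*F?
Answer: -327/8668442 ≈ -3.7723e-5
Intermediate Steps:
g(F) = 4 - 3*F
G(h, n) = 1/327 (G(h, n) = 1/(308 + (4 - 3*(-5))) = 1/(308 + (4 + 15)) = 1/(308 + 19) = 1/327)
1/(G(B(2), 150) - 26509) = 1/(1/327 - 26509) = 1/(-8668442/327) = -327/8668442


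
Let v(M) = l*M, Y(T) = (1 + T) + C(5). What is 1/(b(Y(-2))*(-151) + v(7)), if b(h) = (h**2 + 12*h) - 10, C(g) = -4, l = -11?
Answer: 1/6718 ≈ 0.00014885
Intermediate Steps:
Y(T) = -3 + T (Y(T) = (1 + T) - 4 = -3 + T)
b(h) = -10 + h**2 + 12*h
v(M) = -11*M
1/(b(Y(-2))*(-151) + v(7)) = 1/((-10 + (-3 - 2)**2 + 12*(-3 - 2))*(-151) - 11*7) = 1/((-10 + (-5)**2 + 12*(-5))*(-151) - 77) = 1/((-10 + 25 - 60)*(-151) - 77) = 1/(-45*(-151) - 77) = 1/(6795 - 77) = 1/6718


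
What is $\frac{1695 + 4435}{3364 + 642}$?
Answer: $\frac{3065}{2003} \approx 1.5302$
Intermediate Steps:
$\frac{1695 + 4435}{3364 + 642} = \frac{6130}{4006} = 6130 \cdot \frac{1}{4006} = \frac{3065}{2003}$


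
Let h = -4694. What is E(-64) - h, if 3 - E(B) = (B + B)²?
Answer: -11687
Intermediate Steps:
E(B) = 3 - 4*B² (E(B) = 3 - (B + B)² = 3 - (2*B)² = 3 - 4*B²)
E(-64) - h = (3 - 4*(-64)²) - 1*(-4694) = (3 - 4*4096) + 4694 = (3 - 16384) + 4694 = -16381 + 4694 = -11687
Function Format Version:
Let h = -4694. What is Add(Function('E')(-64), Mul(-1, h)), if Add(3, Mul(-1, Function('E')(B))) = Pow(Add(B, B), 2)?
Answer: -11687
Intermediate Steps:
Function('E')(B) = Add(3, Mul(-4, Pow(B, 2))) (Function('E')(B) = Add(3, Mul(-1, Pow(Add(B, B), 2))) = Add(3, Mul(-1, Pow(Mul(2, B), 2))) = Add(3, Mul(-1, Mul(4, Pow(B, 2)))) = Add(3, Mul(-4, Pow(B, 2))))
Add(Function('E')(-64), Mul(-1, h)) = Add(Add(3, Mul(-4, Pow(-64, 2))), Mul(-1, -4694)) = Add(Add(3, Mul(-4, 4096)), 4694) = Add(Add(3, -16384), 4694) = Add(-16381, 4694) = -11687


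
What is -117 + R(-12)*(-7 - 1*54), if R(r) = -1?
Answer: -56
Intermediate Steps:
-117 + R(-12)*(-7 - 1*54) = -117 - (-7 - 1*54) = -117 - (-7 - 54) = -117 - 1*(-61) = -117 + 61 = -56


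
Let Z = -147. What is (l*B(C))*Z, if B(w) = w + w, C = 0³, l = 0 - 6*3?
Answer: 0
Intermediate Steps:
l = -18 (l = 0 - 18 = -18)
C = 0
B(w) = 2*w
(l*B(C))*Z = -36*0*(-147) = -18*0*(-147) = 0*(-147) = 0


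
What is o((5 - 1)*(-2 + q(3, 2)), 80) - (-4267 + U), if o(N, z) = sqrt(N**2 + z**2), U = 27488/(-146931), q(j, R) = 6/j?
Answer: 638736545/146931 ≈ 4347.2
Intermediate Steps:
U = -27488/146931 (U = 27488*(-1/146931) = -27488/146931 ≈ -0.18708)
o((5 - 1)*(-2 + q(3, 2)), 80) - (-4267 + U) = sqrt(((5 - 1)*(-2 + 6/3))**2 + 80**2) - (-4267 - 27488/146931) = sqrt((4*(-2 + 6*(1/3)))**2 + 6400) - 1*(-626982065/146931) = sqrt((4*(-2 + 2))**2 + 6400) + 626982065/146931 = sqrt((4*0)**2 + 6400) + 626982065/146931 = sqrt(0**2 + 6400) + 626982065/146931 = sqrt(0 + 6400) + 626982065/146931 = sqrt(6400) + 626982065/146931 = 80 + 626982065/146931 = 638736545/146931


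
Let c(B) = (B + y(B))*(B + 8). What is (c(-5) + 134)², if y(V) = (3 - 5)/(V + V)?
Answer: 357604/25 ≈ 14304.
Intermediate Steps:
y(V) = -1/V (y(V) = -2*1/(2*V) = -1/V)
c(B) = (8 + B)*(B - 1/B) (c(B) = (B - 1/B)*(B + 8) = (B - 1/B)*(8 + B) = (8 + B)*(B - 1/B))
(c(-5) + 134)² = ((-1 + (-5)² - 8/(-5) + 8*(-5)) + 134)² = ((-1 + 25 - 8*(-⅕) - 40) + 134)² = ((-1 + 25 + 8/5 - 40) + 134)² = (-72/5 + 134)² = (598/5)² = 357604/25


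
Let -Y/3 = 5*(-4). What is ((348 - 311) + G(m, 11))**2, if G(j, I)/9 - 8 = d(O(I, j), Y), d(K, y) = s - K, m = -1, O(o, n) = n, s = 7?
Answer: 32761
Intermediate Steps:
Y = 60 (Y = -15*(-4) = -3*(-20) = 60)
d(K, y) = 7 - K
G(j, I) = 135 - 9*j (G(j, I) = 72 + 9*(7 - j) = 72 + (63 - 9*j) = 135 - 9*j)
((348 - 311) + G(m, 11))**2 = ((348 - 311) + (135 - 9*(-1)))**2 = (37 + (135 + 9))**2 = (37 + 144)**2 = 181**2 = 32761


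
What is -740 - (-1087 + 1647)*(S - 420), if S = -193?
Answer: 342540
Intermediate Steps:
-740 - (-1087 + 1647)*(S - 420) = -740 - (-1087 + 1647)*(-193 - 420) = -740 - 560*(-613) = -740 - 1*(-343280) = -740 + 343280 = 342540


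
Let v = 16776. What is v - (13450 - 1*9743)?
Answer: 13069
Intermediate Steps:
v - (13450 - 1*9743) = 16776 - (13450 - 1*9743) = 16776 - (13450 - 9743) = 16776 - 1*3707 = 16776 - 3707 = 13069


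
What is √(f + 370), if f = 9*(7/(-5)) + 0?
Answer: √8935/5 ≈ 18.905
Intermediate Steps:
f = -63/5 (f = 9*(7*(-⅕)) + 0 = 9*(-7/5) + 0 = -63/5 + 0 = -63/5 ≈ -12.600)
√(f + 370) = √(-63/5 + 370) = √(1787/5) = √8935/5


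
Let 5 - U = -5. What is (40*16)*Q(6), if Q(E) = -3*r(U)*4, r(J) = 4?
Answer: -30720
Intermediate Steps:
U = 10 (U = 5 - 1*(-5) = 5 + 5 = 10)
Q(E) = -48 (Q(E) = -3*4*4 = -12*4 = -48)
(40*16)*Q(6) = (40*16)*(-48) = 640*(-48) = -30720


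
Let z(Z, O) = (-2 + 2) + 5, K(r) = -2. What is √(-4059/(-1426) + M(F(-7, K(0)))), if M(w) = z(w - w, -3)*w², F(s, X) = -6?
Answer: 9*√4590294/1426 ≈ 13.522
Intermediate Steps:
z(Z, O) = 5 (z(Z, O) = 0 + 5 = 5)
M(w) = 5*w²
√(-4059/(-1426) + M(F(-7, K(0)))) = √(-4059/(-1426) + 5*(-6)²) = √(-4059*(-1/1426) + 5*36) = √(4059/1426 + 180) = √(260739/1426) = 9*√4590294/1426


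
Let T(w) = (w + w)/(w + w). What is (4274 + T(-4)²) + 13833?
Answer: 18108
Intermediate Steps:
T(w) = 1 (T(w) = (2*w)/((2*w)) = (2*w)*(1/(2*w)) = 1)
(4274 + T(-4)²) + 13833 = (4274 + 1²) + 13833 = (4274 + 1) + 13833 = 4275 + 13833 = 18108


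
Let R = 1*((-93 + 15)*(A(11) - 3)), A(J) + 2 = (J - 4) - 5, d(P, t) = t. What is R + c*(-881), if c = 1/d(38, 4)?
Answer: 55/4 ≈ 13.750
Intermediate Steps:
A(J) = -11 + J (A(J) = -2 + ((J - 4) - 5) = -2 + ((-4 + J) - 5) = -2 + (-9 + J) = -11 + J)
c = 1/4 ≈ 0.25000
R = 234 (R = 1*((-93 + 15)*((-11 + 11) - 3)) = 1*(-78*(0 - 3)) = 1*(-78*(-3)) = 1*234 = 234)
R + c*(-881) = 234 + (1/4)*(-881) = 234 - 881/4 = 55/4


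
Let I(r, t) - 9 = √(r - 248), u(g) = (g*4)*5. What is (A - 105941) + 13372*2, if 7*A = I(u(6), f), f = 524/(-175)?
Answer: -554370/7 + 8*I*√2/7 ≈ -79196.0 + 1.6162*I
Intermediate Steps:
u(g) = 20*g (u(g) = (4*g)*5 = 20*g)
f = -524/175 (f = 524*(-1/175) = -524/175 ≈ -2.9943)
I(r, t) = 9 + √(-248 + r) (I(r, t) = 9 + √(r - 248) = 9 + √(-248 + r))
A = 9/7 + 8*I*√2/7 (A = (9 + √(-248 + 20*6))/7 = (9 + √(-248 + 120))/7 = (9 + √(-128))/7 = (9 + 8*I*√2)/7 = 9/7 + 8*I*√2/7 ≈ 1.2857 + 1.6162*I)
(A - 105941) + 13372*2 = ((9/7 + 8*I*√2/7) - 105941) + 13372*2 = (-741578/7 + 8*I*√2/7) + 26744 = -554370/7 + 8*I*√2/7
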